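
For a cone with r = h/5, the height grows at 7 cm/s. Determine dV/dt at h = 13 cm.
1183π/25 cm³/s

V = (1/3)π(h/5)²h = πh³/75
dV/dt = πh²/25 · 7
At h = 13: dV/dt = 1183π/25 cm³/s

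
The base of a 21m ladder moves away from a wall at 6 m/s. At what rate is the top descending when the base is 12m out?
8√33/11 ≈ 4.178 m/s

x² + y² = 21²
2x·dx/dt + 2y·dy/dt = 0
dy/dt = -x/y · dx/dt = -12/(3√33) · 6 = -8√33/11 m/s
The top is descending at 8√33/11 ≈ 4.178 m/s.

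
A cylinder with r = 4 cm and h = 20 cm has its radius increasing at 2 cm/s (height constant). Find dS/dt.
112π cm²/s

S = 2πrh + 2πr² (lateral + bases)
dS/dt = (2πh + 4πr)·dr/dt = (2π·20 + 4π·4)·2
= 112π cm²/s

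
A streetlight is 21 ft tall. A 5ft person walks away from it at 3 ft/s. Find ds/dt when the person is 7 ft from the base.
15/16 ft/s

By similar triangles: 21/(x+s) = 5/s
Solving: s = 5x/16
ds/dt = 5/16 · dx/dt = 5/16 · 3 = 15/16 ft/s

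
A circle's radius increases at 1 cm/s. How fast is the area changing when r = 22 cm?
44π cm²/s

A = πr²
dA/dt = 2πr · dr/dt = 2π(22)(1) = 44π cm²/s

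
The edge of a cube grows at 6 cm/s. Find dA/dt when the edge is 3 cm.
216 cm²/s

A = 6s²
dA/dt = 12s · ds/dt = 12·3·6 = 216 cm²/s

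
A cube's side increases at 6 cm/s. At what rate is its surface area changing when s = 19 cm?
1368 cm²/s

A = 6s²
dA/dt = 12s · ds/dt = 12·19·6 = 1368 cm²/s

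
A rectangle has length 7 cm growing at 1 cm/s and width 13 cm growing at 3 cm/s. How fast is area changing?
34 cm²/s

A = lw
dA/dt = w·dl/dt + l·dw/dt = 13·1 + 7·3 = 34 cm²/s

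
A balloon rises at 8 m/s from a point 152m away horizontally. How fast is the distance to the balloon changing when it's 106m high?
424√8585/8585 ≈ 4.576 m/s

z² = 152² + y²
z = √(152² + 106²) = 2√8585
dz/dt = y/z · dy/dt = 106/(2√8585) · 8 = 424√8585/8585 ≈ 4.576 m/s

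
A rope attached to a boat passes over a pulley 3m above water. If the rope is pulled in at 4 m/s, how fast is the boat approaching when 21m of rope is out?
7√3/3 ≈ 4.041 m/s

rope² = x² + 3²
x = √(21² - 3²) = 12√3
dx/dt = (rope/x) · d(rope)/dt = (21/(12√3)) · (-4) = -7√3/3 m/s
The boat approaches at 7√3/3 ≈ 4.041 m/s.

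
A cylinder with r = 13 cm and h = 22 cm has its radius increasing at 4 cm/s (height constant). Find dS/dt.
384π cm²/s

S = 2πrh + 2πr² (lateral + bases)
dS/dt = (2πh + 4πr)·dr/dt = (2π·22 + 4π·13)·4
= 384π cm²/s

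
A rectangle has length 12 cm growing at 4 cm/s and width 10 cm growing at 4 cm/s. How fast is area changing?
88 cm²/s

A = lw
dA/dt = w·dl/dt + l·dw/dt = 10·4 + 12·4 = 88 cm²/s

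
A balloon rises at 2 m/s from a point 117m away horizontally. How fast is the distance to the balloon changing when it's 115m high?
115√26914/13457 ≈ 1.402 m/s

z² = 117² + y²
z = √(117² + 115²) = √26914
dz/dt = y/z · dy/dt = 115/√26914 · 2 = 115√26914/13457 ≈ 1.402 m/s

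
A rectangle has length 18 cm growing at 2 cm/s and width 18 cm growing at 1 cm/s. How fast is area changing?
54 cm²/s

A = lw
dA/dt = w·dl/dt + l·dw/dt = 18·2 + 18·1 = 54 cm²/s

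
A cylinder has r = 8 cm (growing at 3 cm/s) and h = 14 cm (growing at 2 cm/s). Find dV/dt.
800π cm³/s

V = πr²h
dV/dt = 2πrh·dr/dt + πr²·dh/dt
= 2π(8)(14)(3) + π(8)²(2)
= 800π cm³/s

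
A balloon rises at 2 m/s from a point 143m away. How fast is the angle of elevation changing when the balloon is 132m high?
0.007552 rad/s

tan(θ) = y/143
sec²(θ) · dθ/dt = (1/143) · dy/dt
dθ/dt = cos²(θ)/143 · 2 = 143/(143² + 132²) · 2
dθ/dt = 0.007552 rad/s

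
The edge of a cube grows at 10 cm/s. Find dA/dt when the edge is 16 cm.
1920 cm²/s

A = 6s²
dA/dt = 12s · ds/dt = 12·16·10 = 1920 cm²/s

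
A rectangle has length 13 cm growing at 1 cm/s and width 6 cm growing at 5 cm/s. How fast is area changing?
71 cm²/s

A = lw
dA/dt = w·dl/dt + l·dw/dt = 6·1 + 13·5 = 71 cm²/s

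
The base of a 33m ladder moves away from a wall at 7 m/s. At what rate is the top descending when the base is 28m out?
196√305/305 ≈ 11.22 m/s

x² + y² = 33²
2x·dx/dt + 2y·dy/dt = 0
dy/dt = -x/y · dx/dt = -28/√305 · 7 = -196√305/305 m/s
The top is descending at 196√305/305 ≈ 11.22 m/s.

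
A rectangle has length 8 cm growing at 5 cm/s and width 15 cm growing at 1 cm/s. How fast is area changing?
83 cm²/s

A = lw
dA/dt = w·dl/dt + l·dw/dt = 15·5 + 8·1 = 83 cm²/s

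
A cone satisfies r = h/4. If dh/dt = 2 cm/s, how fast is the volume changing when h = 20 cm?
50π cm³/s

V = (1/3)π(h/4)²h = πh³/48
dV/dt = πh²/16 · 2
At h = 20: dV/dt = 50π cm³/s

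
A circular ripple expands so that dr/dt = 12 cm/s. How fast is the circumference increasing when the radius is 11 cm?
24π cm/s

C = 2πr
dC/dt = 2π · dr/dt = 2π · 12 = 24π cm/s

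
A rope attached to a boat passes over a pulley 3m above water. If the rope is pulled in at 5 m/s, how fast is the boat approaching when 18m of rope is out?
6√35/7 ≈ 5.071 m/s

rope² = x² + 3²
x = √(18² - 3²) = 3√35
dx/dt = (rope/x) · d(rope)/dt = (18/(3√35)) · (-5) = -6√35/7 m/s
The boat approaches at 6√35/7 ≈ 5.071 m/s.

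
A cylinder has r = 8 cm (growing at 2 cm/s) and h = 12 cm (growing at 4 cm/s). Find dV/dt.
640π cm³/s

V = πr²h
dV/dt = 2πrh·dr/dt + πr²·dh/dt
= 2π(8)(12)(2) + π(8)²(4)
= 640π cm³/s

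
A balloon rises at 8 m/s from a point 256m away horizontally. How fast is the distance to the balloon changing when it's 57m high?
456√68785/68785 ≈ 1.739 m/s

z² = 256² + y²
z = √(256² + 57²) = √68785
dz/dt = y/z · dy/dt = 57/√68785 · 8 = 456√68785/68785 ≈ 1.739 m/s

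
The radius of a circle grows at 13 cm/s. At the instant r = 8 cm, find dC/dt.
26π cm/s

C = 2πr
dC/dt = 2π · dr/dt = 2π · 13 = 26π cm/s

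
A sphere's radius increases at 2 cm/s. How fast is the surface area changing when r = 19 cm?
304π cm²/s

S = 4πr²
dS/dt = dS/dr · dr/dt = 8πr · 2
At r = 19: dS/dt = 304π cm²/s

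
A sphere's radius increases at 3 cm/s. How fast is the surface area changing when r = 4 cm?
96π cm²/s

S = 4πr²
dS/dt = dS/dr · dr/dt = 8πr · 3
At r = 4: dS/dt = 96π cm²/s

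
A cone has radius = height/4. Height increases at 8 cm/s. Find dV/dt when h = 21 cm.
441π/2 cm³/s

V = (1/3)π(h/4)²h = πh³/48
dV/dt = πh²/16 · 8
At h = 21: dV/dt = 441π/2 cm³/s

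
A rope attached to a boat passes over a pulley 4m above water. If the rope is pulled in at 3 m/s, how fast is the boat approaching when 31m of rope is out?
31√105/105 ≈ 3.025 m/s

rope² = x² + 4²
x = √(31² - 4²) = 3√105
dx/dt = (rope/x) · d(rope)/dt = (31/(3√105)) · (-3) = -31√105/105 m/s
The boat approaches at 31√105/105 ≈ 3.025 m/s.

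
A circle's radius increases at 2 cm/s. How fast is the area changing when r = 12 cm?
48π cm²/s

A = πr²
dA/dt = 2πr · dr/dt = 2π(12)(2) = 48π cm²/s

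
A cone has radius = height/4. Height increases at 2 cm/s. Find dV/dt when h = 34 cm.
289π/2 cm³/s

V = (1/3)π(h/4)²h = πh³/48
dV/dt = πh²/16 · 2
At h = 34: dV/dt = 289π/2 cm³/s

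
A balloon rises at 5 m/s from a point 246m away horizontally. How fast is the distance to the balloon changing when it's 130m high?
325√19354/19354 ≈ 2.336 m/s

z² = 246² + y²
z = √(246² + 130²) = 2√19354
dz/dt = y/z · dy/dt = 130/(2√19354) · 5 = 325√19354/19354 ≈ 2.336 m/s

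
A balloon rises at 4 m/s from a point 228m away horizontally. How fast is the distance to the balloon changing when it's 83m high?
332√58873/58873 ≈ 1.368 m/s

z² = 228² + y²
z = √(228² + 83²) = √58873
dz/dt = y/z · dy/dt = 83/√58873 · 4 = 332√58873/58873 ≈ 1.368 m/s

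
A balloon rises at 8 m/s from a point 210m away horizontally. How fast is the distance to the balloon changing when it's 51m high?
136√5189/5189 ≈ 1.888 m/s

z² = 210² + y²
z = √(210² + 51²) = 3√5189
dz/dt = y/z · dy/dt = 51/(3√5189) · 8 = 136√5189/5189 ≈ 1.888 m/s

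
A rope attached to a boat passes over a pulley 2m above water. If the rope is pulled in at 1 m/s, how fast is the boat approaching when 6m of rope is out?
3√2/4 ≈ 1.061 m/s

rope² = x² + 2²
x = √(6² - 2²) = 4√2
dx/dt = (rope/x) · d(rope)/dt = (6/(4√2)) · (-1) = -3√2/4 m/s
The boat approaches at 3√2/4 ≈ 1.061 m/s.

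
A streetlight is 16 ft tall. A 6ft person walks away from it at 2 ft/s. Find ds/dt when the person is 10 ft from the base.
6/5 ft/s

By similar triangles: 16/(x+s) = 6/s
Solving: s = 6x/10
ds/dt = 6/10 · dx/dt = 3/5 · 2 = 6/5 ft/s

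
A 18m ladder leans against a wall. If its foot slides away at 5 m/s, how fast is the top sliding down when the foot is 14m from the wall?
35√2/8 ≈ 6.187 m/s

x² + y² = 18²
2x·dx/dt + 2y·dy/dt = 0
dy/dt = -x/y · dx/dt = -14/(8√2) · 5 = -35√2/8 m/s
The top is descending at 35√2/8 ≈ 6.187 m/s.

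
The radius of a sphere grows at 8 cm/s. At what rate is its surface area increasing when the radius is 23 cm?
1472π cm²/s

S = 4πr²
dS/dt = dS/dr · dr/dt = 8πr · 8
At r = 23: dS/dt = 1472π cm²/s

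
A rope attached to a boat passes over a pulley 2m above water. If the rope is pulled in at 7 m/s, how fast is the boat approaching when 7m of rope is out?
49√5/15 ≈ 7.304 m/s

rope² = x² + 2²
x = √(7² - 2²) = 3√5
dx/dt = (rope/x) · d(rope)/dt = (7/(3√5)) · (-7) = -49√5/15 m/s
The boat approaches at 49√5/15 ≈ 7.304 m/s.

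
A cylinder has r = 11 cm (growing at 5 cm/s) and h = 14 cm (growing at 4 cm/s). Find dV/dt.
2024π cm³/s

V = πr²h
dV/dt = 2πrh·dr/dt + πr²·dh/dt
= 2π(11)(14)(5) + π(11)²(4)
= 2024π cm³/s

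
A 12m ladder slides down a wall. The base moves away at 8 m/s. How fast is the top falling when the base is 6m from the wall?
8√3/3 ≈ 4.619 m/s

x² + y² = 12²
2x·dx/dt + 2y·dy/dt = 0
dy/dt = -x/y · dx/dt = -6/(6√3) · 8 = -8√3/3 m/s
The top is descending at 8√3/3 ≈ 4.619 m/s.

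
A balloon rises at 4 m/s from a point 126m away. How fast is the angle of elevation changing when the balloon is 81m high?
0.022463 rad/s

tan(θ) = y/126
sec²(θ) · dθ/dt = (1/126) · dy/dt
dθ/dt = cos²(θ)/126 · 4 = 126/(126² + 81²) · 4
dθ/dt = 0.022463 rad/s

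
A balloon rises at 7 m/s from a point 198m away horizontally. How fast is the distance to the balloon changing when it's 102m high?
119√1378/1378 ≈ 3.206 m/s

z² = 198² + y²
z = √(198² + 102²) = 6√1378
dz/dt = y/z · dy/dt = 102/(6√1378) · 7 = 119√1378/1378 ≈ 3.206 m/s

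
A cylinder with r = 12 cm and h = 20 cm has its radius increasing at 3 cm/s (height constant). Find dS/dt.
264π cm²/s

S = 2πrh + 2πr² (lateral + bases)
dS/dt = (2πh + 4πr)·dr/dt = (2π·20 + 4π·12)·3
= 264π cm²/s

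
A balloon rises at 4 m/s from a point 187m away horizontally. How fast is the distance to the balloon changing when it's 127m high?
254√51098/25549 ≈ 2.247 m/s

z² = 187² + y²
z = √(187² + 127²) = √51098
dz/dt = y/z · dy/dt = 127/√51098 · 4 = 254√51098/25549 ≈ 2.247 m/s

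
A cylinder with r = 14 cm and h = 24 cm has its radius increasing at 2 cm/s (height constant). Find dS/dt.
208π cm²/s

S = 2πrh + 2πr² (lateral + bases)
dS/dt = (2πh + 4πr)·dr/dt = (2π·24 + 4π·14)·2
= 208π cm²/s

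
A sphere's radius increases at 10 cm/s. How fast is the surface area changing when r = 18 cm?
1440π cm²/s

S = 4πr²
dS/dt = dS/dr · dr/dt = 8πr · 10
At r = 18: dS/dt = 1440π cm²/s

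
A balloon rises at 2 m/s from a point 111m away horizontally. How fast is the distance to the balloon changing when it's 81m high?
27√2098/1049 ≈ 1.179 m/s

z² = 111² + y²
z = √(111² + 81²) = 3√2098
dz/dt = y/z · dy/dt = 81/(3√2098) · 2 = 27√2098/1049 ≈ 1.179 m/s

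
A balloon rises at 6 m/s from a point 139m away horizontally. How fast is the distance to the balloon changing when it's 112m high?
672√31865/31865 ≈ 3.765 m/s

z² = 139² + y²
z = √(139² + 112²) = √31865
dz/dt = y/z · dy/dt = 112/√31865 · 6 = 672√31865/31865 ≈ 3.765 m/s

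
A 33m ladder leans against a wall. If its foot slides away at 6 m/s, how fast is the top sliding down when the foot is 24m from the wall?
16√57/19 ≈ 6.358 m/s

x² + y² = 33²
2x·dx/dt + 2y·dy/dt = 0
dy/dt = -x/y · dx/dt = -24/(3√57) · 6 = -16√57/19 m/s
The top is descending at 16√57/19 ≈ 6.358 m/s.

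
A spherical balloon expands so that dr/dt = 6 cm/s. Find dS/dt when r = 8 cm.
384π cm²/s

S = 4πr²
dS/dt = dS/dr · dr/dt = 8πr · 6
At r = 8: dS/dt = 384π cm²/s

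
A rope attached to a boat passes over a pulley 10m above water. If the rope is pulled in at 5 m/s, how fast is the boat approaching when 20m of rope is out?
10√3/3 ≈ 5.774 m/s

rope² = x² + 10²
x = √(20² - 10²) = 10√3
dx/dt = (rope/x) · d(rope)/dt = (20/(10√3)) · (-5) = -10√3/3 m/s
The boat approaches at 10√3/3 ≈ 5.774 m/s.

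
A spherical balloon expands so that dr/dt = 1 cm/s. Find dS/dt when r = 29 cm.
232π cm²/s

S = 4πr²
dS/dt = dS/dr · dr/dt = 8πr · 1
At r = 29: dS/dt = 232π cm²/s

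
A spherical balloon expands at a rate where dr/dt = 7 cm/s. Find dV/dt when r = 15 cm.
6300π cm³/s

V = (4/3)πr³
dV/dt = dV/dr · dr/dt = 4πr² · 7
At r = 15: dV/dt = 6300π cm³/s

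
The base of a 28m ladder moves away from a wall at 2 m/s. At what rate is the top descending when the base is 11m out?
22√663/663 ≈ 0.8544 m/s

x² + y² = 28²
2x·dx/dt + 2y·dy/dt = 0
dy/dt = -x/y · dx/dt = -11/√663 · 2 = -22√663/663 m/s
The top is descending at 22√663/663 ≈ 0.8544 m/s.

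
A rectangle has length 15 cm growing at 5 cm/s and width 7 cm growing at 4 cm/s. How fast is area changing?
95 cm²/s

A = lw
dA/dt = w·dl/dt + l·dw/dt = 7·5 + 15·4 = 95 cm²/s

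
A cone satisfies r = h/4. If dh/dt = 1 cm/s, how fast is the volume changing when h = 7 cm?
49π/16 cm³/s

V = (1/3)π(h/4)²h = πh³/48
dV/dt = πh²/16 · 1
At h = 7: dV/dt = 49π/16 cm³/s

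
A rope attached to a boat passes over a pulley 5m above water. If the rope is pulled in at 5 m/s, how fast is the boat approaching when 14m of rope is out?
70√19/57 ≈ 5.353 m/s

rope² = x² + 5²
x = √(14² - 5²) = 3√19
dx/dt = (rope/x) · d(rope)/dt = (14/(3√19)) · (-5) = -70√19/57 m/s
The boat approaches at 70√19/57 ≈ 5.353 m/s.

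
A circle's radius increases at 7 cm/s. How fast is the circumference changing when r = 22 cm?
14π cm/s

C = 2πr
dC/dt = 2π · dr/dt = 2π · 7 = 14π cm/s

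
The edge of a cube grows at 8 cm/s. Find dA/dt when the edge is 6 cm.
576 cm²/s

A = 6s²
dA/dt = 12s · ds/dt = 12·6·8 = 576 cm²/s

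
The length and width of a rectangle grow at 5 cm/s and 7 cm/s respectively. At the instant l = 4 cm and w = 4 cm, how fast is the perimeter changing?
24 cm/s

P = 2(l + w)
dP/dt = 2(dl/dt + dw/dt) = 2(5 + 7) = 24 cm/s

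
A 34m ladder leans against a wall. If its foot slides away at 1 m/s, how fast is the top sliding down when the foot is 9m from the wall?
9√43/215 ≈ 0.2745 m/s

x² + y² = 34²
2x·dx/dt + 2y·dy/dt = 0
dy/dt = -x/y · dx/dt = -9/(5√43) · 1 = -9√43/215 m/s
The top is descending at 9√43/215 ≈ 0.2745 m/s.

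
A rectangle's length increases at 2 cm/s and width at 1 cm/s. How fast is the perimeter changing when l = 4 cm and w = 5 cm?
6 cm/s

P = 2(l + w)
dP/dt = 2(dl/dt + dw/dt) = 2(2 + 1) = 6 cm/s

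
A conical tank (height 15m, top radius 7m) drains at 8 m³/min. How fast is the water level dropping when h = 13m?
1800/(8281π) ≈ 0.06919 m/min

r/h = 7/15, so r = (7/15)h
V = (1/3)πr²h = (1/3)π((7/15)h)²h = (49/675)πh³
dV/dh = (49/225)πh²
dh/dt = (dV/dt)/(dV/dh) = -8/((49/225)π·13²) = -1800/(8281π) m/min
The level is dropping at 1800/(8281π) ≈ 0.06919 m/min.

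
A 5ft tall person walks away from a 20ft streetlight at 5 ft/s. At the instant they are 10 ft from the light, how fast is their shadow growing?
5/3 ft/s

By similar triangles: 20/(x+s) = 5/s
Solving: s = 5x/15
ds/dt = 5/15 · dx/dt = 1/3 · 5 = 5/3 ft/s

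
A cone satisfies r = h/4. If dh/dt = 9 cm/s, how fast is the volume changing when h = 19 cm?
3249π/16 cm³/s

V = (1/3)π(h/4)²h = πh³/48
dV/dt = πh²/16 · 9
At h = 19: dV/dt = 3249π/16 cm³/s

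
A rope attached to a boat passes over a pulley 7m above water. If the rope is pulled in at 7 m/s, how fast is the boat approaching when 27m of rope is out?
189√170/340 ≈ 7.248 m/s

rope² = x² + 7²
x = √(27² - 7²) = 2√170
dx/dt = (rope/x) · d(rope)/dt = (27/(2√170)) · (-7) = -189√170/340 m/s
The boat approaches at 189√170/340 ≈ 7.248 m/s.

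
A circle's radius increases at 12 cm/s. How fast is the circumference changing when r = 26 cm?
24π cm/s

C = 2πr
dC/dt = 2π · dr/dt = 2π · 12 = 24π cm/s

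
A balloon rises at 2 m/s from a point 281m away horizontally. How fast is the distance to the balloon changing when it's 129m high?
129√95602/47801 ≈ 0.8344 m/s

z² = 281² + y²
z = √(281² + 129²) = √95602
dz/dt = y/z · dy/dt = 129/√95602 · 2 = 129√95602/47801 ≈ 0.8344 m/s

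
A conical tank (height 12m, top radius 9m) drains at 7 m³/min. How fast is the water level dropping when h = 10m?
28/(225π) ≈ 0.03961 m/min

r/h = 9/12, so r = (3/4)h
V = (1/3)πr²h = (1/3)π((3/4)h)²h = (3/16)πh³
dV/dh = (9/16)πh²
dh/dt = (dV/dt)/(dV/dh) = -7/((9/16)π·10²) = -28/(225π) m/min
The level is dropping at 28/(225π) ≈ 0.03961 m/min.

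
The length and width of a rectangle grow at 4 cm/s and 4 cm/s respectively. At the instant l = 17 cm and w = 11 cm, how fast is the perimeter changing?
16 cm/s

P = 2(l + w)
dP/dt = 2(dl/dt + dw/dt) = 2(4 + 4) = 16 cm/s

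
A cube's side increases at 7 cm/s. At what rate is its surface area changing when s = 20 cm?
1680 cm²/s

A = 6s²
dA/dt = 12s · ds/dt = 12·20·7 = 1680 cm²/s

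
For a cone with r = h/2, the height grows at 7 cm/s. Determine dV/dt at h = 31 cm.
6727π/4 cm³/s

V = (1/3)π(h/2)²h = πh³/12
dV/dt = πh²/4 · 7
At h = 31: dV/dt = 6727π/4 cm³/s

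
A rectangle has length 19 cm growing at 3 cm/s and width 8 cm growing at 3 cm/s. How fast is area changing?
81 cm²/s

A = lw
dA/dt = w·dl/dt + l·dw/dt = 8·3 + 19·3 = 81 cm²/s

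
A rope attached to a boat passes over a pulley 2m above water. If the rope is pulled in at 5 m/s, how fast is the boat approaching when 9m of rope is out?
45√77/77 ≈ 5.128 m/s

rope² = x² + 2²
x = √(9² - 2²) = √77
dx/dt = (rope/x) · d(rope)/dt = (9/√77) · (-5) = -45√77/77 m/s
The boat approaches at 45√77/77 ≈ 5.128 m/s.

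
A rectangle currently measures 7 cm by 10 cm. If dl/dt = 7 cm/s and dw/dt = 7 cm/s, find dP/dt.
28 cm/s

P = 2(l + w)
dP/dt = 2(dl/dt + dw/dt) = 2(7 + 7) = 28 cm/s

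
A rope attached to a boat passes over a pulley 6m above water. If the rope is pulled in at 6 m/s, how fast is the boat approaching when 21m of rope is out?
14√5/5 ≈ 6.261 m/s

rope² = x² + 6²
x = √(21² - 6²) = 9√5
dx/dt = (rope/x) · d(rope)/dt = (21/(9√5)) · (-6) = -14√5/5 m/s
The boat approaches at 14√5/5 ≈ 6.261 m/s.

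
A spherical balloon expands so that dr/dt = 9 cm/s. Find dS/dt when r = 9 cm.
648π cm²/s

S = 4πr²
dS/dt = dS/dr · dr/dt = 8πr · 9
At r = 9: dS/dt = 648π cm²/s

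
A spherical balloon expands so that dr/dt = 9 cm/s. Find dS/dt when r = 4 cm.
288π cm²/s

S = 4πr²
dS/dt = dS/dr · dr/dt = 8πr · 9
At r = 4: dS/dt = 288π cm²/s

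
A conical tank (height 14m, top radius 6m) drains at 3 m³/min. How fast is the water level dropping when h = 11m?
49/(363π) ≈ 0.04297 m/min

r/h = 6/14, so r = (3/7)h
V = (1/3)πr²h = (1/3)π((3/7)h)²h = (3/49)πh³
dV/dh = (9/49)πh²
dh/dt = (dV/dt)/(dV/dh) = -3/((9/49)π·11²) = -49/(363π) m/min
The level is dropping at 49/(363π) ≈ 0.04297 m/min.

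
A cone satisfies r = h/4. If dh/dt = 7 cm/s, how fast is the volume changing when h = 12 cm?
63π cm³/s

V = (1/3)π(h/4)²h = πh³/48
dV/dt = πh²/16 · 7
At h = 12: dV/dt = 63π cm³/s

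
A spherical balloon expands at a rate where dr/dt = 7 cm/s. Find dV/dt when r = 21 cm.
12348π cm³/s

V = (4/3)πr³
dV/dt = dV/dr · dr/dt = 4πr² · 7
At r = 21: dV/dt = 12348π cm³/s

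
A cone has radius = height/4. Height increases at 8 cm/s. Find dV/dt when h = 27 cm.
729π/2 cm³/s

V = (1/3)π(h/4)²h = πh³/48
dV/dt = πh²/16 · 8
At h = 27: dV/dt = 729π/2 cm³/s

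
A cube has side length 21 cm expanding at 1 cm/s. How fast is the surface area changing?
252 cm²/s

A = 6s²
dA/dt = 12s · ds/dt = 12·21·1 = 252 cm²/s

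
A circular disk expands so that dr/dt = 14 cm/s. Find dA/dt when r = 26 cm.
728π cm²/s

A = πr²
dA/dt = 2πr · dr/dt = 2π(26)(14) = 728π cm²/s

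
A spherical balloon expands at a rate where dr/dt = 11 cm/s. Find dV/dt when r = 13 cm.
7436π cm³/s

V = (4/3)πr³
dV/dt = dV/dr · dr/dt = 4πr² · 11
At r = 13: dV/dt = 7436π cm³/s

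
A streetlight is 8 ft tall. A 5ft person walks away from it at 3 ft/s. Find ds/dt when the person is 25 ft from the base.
5 ft/s

By similar triangles: 8/(x+s) = 5/s
Solving: s = 5x/3
ds/dt = 5/3 · dx/dt = 5/3 · 3 = 5 ft/s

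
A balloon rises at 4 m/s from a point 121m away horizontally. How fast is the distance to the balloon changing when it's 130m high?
520√31541/31541 ≈ 2.928 m/s

z² = 121² + y²
z = √(121² + 130²) = √31541
dz/dt = y/z · dy/dt = 130/√31541 · 4 = 520√31541/31541 ≈ 2.928 m/s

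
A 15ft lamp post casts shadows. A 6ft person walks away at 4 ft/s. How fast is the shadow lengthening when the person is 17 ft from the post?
8/3 ft/s

By similar triangles: 15/(x+s) = 6/s
Solving: s = 6x/9
ds/dt = 6/9 · dx/dt = 2/3 · 4 = 8/3 ft/s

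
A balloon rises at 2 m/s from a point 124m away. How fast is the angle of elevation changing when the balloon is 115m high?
0.008671 rad/s

tan(θ) = y/124
sec²(θ) · dθ/dt = (1/124) · dy/dt
dθ/dt = cos²(θ)/124 · 2 = 124/(124² + 115²) · 2
dθ/dt = 0.008671 rad/s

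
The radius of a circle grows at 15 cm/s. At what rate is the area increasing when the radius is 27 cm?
810π cm²/s

A = πr²
dA/dt = 2πr · dr/dt = 2π(27)(15) = 810π cm²/s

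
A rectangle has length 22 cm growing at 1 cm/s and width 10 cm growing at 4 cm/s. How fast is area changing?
98 cm²/s

A = lw
dA/dt = w·dl/dt + l·dw/dt = 10·1 + 22·4 = 98 cm²/s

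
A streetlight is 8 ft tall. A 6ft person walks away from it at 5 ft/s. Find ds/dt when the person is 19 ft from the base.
15 ft/s

By similar triangles: 8/(x+s) = 6/s
Solving: s = 6x/2
ds/dt = 6/2 · dx/dt = 3 · 5 = 15 ft/s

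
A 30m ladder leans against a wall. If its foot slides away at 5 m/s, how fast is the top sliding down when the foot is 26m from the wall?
65√14/28 ≈ 8.686 m/s

x² + y² = 30²
2x·dx/dt + 2y·dy/dt = 0
dy/dt = -x/y · dx/dt = -26/(4√14) · 5 = -65√14/28 m/s
The top is descending at 65√14/28 ≈ 8.686 m/s.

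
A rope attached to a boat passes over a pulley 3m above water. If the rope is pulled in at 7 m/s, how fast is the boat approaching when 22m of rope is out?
154√19/95 ≈ 7.066 m/s

rope² = x² + 3²
x = √(22² - 3²) = 5√19
dx/dt = (rope/x) · d(rope)/dt = (22/(5√19)) · (-7) = -154√19/95 m/s
The boat approaches at 154√19/95 ≈ 7.066 m/s.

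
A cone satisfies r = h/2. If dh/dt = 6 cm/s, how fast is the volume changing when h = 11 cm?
363π/2 cm³/s

V = (1/3)π(h/2)²h = πh³/12
dV/dt = πh²/4 · 6
At h = 11: dV/dt = 363π/2 cm³/s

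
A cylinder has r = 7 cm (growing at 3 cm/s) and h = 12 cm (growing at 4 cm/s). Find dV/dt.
700π cm³/s

V = πr²h
dV/dt = 2πrh·dr/dt + πr²·dh/dt
= 2π(7)(12)(3) + π(7)²(4)
= 700π cm³/s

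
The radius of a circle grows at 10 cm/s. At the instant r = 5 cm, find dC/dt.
20π cm/s

C = 2πr
dC/dt = 2π · dr/dt = 2π · 10 = 20π cm/s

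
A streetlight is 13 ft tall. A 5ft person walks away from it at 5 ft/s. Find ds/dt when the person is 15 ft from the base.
25/8 ft/s

By similar triangles: 13/(x+s) = 5/s
Solving: s = 5x/8
ds/dt = 5/8 · dx/dt = 5/8 · 5 = 25/8 ft/s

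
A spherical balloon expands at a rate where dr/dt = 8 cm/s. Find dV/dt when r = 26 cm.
21632π cm³/s

V = (4/3)πr³
dV/dt = dV/dr · dr/dt = 4πr² · 8
At r = 26: dV/dt = 21632π cm³/s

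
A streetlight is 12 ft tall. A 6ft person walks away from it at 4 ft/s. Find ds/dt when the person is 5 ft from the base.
4 ft/s

By similar triangles: 12/(x+s) = 6/s
Solving: s = 6x/6
ds/dt = 6/6 · dx/dt = 1 · 4 = 4 ft/s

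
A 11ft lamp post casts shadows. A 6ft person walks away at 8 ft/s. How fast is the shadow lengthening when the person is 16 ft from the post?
48/5 ft/s

By similar triangles: 11/(x+s) = 6/s
Solving: s = 6x/5
ds/dt = 6/5 · dx/dt = 6/5 · 8 = 48/5 ft/s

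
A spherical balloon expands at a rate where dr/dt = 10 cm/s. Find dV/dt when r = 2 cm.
160π cm³/s

V = (4/3)πr³
dV/dt = dV/dr · dr/dt = 4πr² · 10
At r = 2: dV/dt = 160π cm³/s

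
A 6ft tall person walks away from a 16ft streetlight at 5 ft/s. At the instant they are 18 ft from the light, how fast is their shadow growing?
3 ft/s

By similar triangles: 16/(x+s) = 6/s
Solving: s = 6x/10
ds/dt = 6/10 · dx/dt = 3/5 · 5 = 3 ft/s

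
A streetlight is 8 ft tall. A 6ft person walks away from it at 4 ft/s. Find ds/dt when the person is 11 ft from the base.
12 ft/s

By similar triangles: 8/(x+s) = 6/s
Solving: s = 6x/2
ds/dt = 6/2 · dx/dt = 3 · 4 = 12 ft/s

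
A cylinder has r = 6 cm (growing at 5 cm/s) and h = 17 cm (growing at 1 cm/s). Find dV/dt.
1056π cm³/s

V = πr²h
dV/dt = 2πrh·dr/dt + πr²·dh/dt
= 2π(6)(17)(5) + π(6)²(1)
= 1056π cm³/s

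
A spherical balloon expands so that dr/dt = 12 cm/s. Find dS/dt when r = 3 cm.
288π cm²/s

S = 4πr²
dS/dt = dS/dr · dr/dt = 8πr · 12
At r = 3: dS/dt = 288π cm²/s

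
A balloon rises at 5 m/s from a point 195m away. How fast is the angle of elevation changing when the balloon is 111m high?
0.019366 rad/s

tan(θ) = y/195
sec²(θ) · dθ/dt = (1/195) · dy/dt
dθ/dt = cos²(θ)/195 · 5 = 195/(195² + 111²) · 5
dθ/dt = 0.019366 rad/s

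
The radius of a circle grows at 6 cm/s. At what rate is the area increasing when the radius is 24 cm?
288π cm²/s

A = πr²
dA/dt = 2πr · dr/dt = 2π(24)(6) = 288π cm²/s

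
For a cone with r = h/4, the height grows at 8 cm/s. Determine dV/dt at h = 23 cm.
529π/2 cm³/s

V = (1/3)π(h/4)²h = πh³/48
dV/dt = πh²/16 · 8
At h = 23: dV/dt = 529π/2 cm³/s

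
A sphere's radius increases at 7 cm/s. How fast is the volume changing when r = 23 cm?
14812π cm³/s

V = (4/3)πr³
dV/dt = dV/dr · dr/dt = 4πr² · 7
At r = 23: dV/dt = 14812π cm³/s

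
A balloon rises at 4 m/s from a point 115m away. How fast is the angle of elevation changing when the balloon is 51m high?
0.029066 rad/s

tan(θ) = y/115
sec²(θ) · dθ/dt = (1/115) · dy/dt
dθ/dt = cos²(θ)/115 · 4 = 115/(115² + 51²) · 4
dθ/dt = 0.029066 rad/s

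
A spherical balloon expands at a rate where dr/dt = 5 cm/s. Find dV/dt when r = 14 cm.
3920π cm³/s

V = (4/3)πr³
dV/dt = dV/dr · dr/dt = 4πr² · 5
At r = 14: dV/dt = 3920π cm³/s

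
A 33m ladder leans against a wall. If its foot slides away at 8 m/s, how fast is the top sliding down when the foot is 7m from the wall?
14√65/65 ≈ 1.736 m/s

x² + y² = 33²
2x·dx/dt + 2y·dy/dt = 0
dy/dt = -x/y · dx/dt = -7/(4√65) · 8 = -14√65/65 m/s
The top is descending at 14√65/65 ≈ 1.736 m/s.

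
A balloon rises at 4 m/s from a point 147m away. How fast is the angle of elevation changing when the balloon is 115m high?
0.01688 rad/s

tan(θ) = y/147
sec²(θ) · dθ/dt = (1/147) · dy/dt
dθ/dt = cos²(θ)/147 · 4 = 147/(147² + 115²) · 4
dθ/dt = 0.01688 rad/s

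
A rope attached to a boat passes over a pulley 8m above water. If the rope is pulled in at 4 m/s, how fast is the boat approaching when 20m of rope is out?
20√21/21 ≈ 4.364 m/s

rope² = x² + 8²
x = √(20² - 8²) = 4√21
dx/dt = (rope/x) · d(rope)/dt = (20/(4√21)) · (-4) = -20√21/21 m/s
The boat approaches at 20√21/21 ≈ 4.364 m/s.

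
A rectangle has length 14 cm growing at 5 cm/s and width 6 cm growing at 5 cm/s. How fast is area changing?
100 cm²/s

A = lw
dA/dt = w·dl/dt + l·dw/dt = 6·5 + 14·5 = 100 cm²/s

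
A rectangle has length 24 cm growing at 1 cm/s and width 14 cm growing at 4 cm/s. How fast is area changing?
110 cm²/s

A = lw
dA/dt = w·dl/dt + l·dw/dt = 14·1 + 24·4 = 110 cm²/s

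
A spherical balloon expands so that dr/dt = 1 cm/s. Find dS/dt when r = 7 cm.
56π cm²/s

S = 4πr²
dS/dt = dS/dr · dr/dt = 8πr · 1
At r = 7: dS/dt = 56π cm²/s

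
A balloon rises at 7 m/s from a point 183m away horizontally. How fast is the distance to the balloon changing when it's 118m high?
826√47413/47413 ≈ 3.793 m/s

z² = 183² + y²
z = √(183² + 118²) = √47413
dz/dt = y/z · dy/dt = 118/√47413 · 7 = 826√47413/47413 ≈ 3.793 m/s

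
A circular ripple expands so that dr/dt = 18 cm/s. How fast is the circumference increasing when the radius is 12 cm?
36π cm/s

C = 2πr
dC/dt = 2π · dr/dt = 2π · 18 = 36π cm/s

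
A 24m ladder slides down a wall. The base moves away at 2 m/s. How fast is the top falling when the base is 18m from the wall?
6√7/7 ≈ 2.268 m/s

x² + y² = 24²
2x·dx/dt + 2y·dy/dt = 0
dy/dt = -x/y · dx/dt = -18/(6√7) · 2 = -6√7/7 m/s
The top is descending at 6√7/7 ≈ 2.268 m/s.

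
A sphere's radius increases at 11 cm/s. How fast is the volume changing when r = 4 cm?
704π cm³/s

V = (4/3)πr³
dV/dt = dV/dr · dr/dt = 4πr² · 11
At r = 4: dV/dt = 704π cm³/s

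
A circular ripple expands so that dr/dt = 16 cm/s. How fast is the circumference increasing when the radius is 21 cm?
32π cm/s

C = 2πr
dC/dt = 2π · dr/dt = 2π · 16 = 32π cm/s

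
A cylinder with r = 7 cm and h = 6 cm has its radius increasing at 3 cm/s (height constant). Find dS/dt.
120π cm²/s

S = 2πrh + 2πr² (lateral + bases)
dS/dt = (2πh + 4πr)·dr/dt = (2π·6 + 4π·7)·3
= 120π cm²/s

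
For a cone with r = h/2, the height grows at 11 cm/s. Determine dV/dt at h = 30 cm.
2475π cm³/s

V = (1/3)π(h/2)²h = πh³/12
dV/dt = πh²/4 · 11
At h = 30: dV/dt = 2475π cm³/s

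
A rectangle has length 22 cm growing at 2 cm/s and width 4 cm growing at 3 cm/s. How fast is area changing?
74 cm²/s

A = lw
dA/dt = w·dl/dt + l·dw/dt = 4·2 + 22·3 = 74 cm²/s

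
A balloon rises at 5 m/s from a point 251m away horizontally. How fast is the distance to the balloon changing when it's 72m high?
72√68185/13637 ≈ 1.379 m/s

z² = 251² + y²
z = √(251² + 72²) = √68185
dz/dt = y/z · dy/dt = 72/√68185 · 5 = 72√68185/13637 ≈ 1.379 m/s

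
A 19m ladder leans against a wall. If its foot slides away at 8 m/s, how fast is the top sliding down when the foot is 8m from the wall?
64√33/99 ≈ 3.714 m/s

x² + y² = 19²
2x·dx/dt + 2y·dy/dt = 0
dy/dt = -x/y · dx/dt = -8/(3√33) · 8 = -64√33/99 m/s
The top is descending at 64√33/99 ≈ 3.714 m/s.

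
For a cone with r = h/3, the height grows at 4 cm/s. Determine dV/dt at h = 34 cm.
4624π/9 cm³/s

V = (1/3)π(h/3)²h = πh³/27
dV/dt = πh²/9 · 4
At h = 34: dV/dt = 4624π/9 cm³/s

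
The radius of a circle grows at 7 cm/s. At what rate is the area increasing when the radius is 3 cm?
42π cm²/s

A = πr²
dA/dt = 2πr · dr/dt = 2π(3)(7) = 42π cm²/s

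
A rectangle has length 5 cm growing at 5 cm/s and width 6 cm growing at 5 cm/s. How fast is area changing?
55 cm²/s

A = lw
dA/dt = w·dl/dt + l·dw/dt = 6·5 + 5·5 = 55 cm²/s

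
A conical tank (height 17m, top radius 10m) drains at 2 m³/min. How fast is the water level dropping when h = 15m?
289/(11250π) ≈ 0.008177 m/min

r/h = 10/17, so r = (10/17)h
V = (1/3)πr²h = (1/3)π((10/17)h)²h = (100/867)πh³
dV/dh = (100/289)πh²
dh/dt = (dV/dt)/(dV/dh) = -2/((100/289)π·15²) = -289/(11250π) m/min
The level is dropping at 289/(11250π) ≈ 0.008177 m/min.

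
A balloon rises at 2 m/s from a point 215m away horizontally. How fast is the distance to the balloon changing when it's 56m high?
112√49361/49361 ≈ 0.5041 m/s

z² = 215² + y²
z = √(215² + 56²) = √49361
dz/dt = y/z · dy/dt = 56/√49361 · 2 = 112√49361/49361 ≈ 0.5041 m/s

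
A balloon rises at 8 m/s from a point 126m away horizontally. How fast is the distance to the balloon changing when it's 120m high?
160/29 ≈ 5.517 m/s

z² = 126² + y²
z = √(126² + 120²) = 174
dz/dt = y/z · dy/dt = 120/174 · 8 = 160/29 ≈ 5.517 m/s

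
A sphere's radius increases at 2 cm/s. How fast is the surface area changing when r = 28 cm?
448π cm²/s

S = 4πr²
dS/dt = dS/dr · dr/dt = 8πr · 2
At r = 28: dS/dt = 448π cm²/s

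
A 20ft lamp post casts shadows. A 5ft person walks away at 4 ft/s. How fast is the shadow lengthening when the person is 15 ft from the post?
4/3 ft/s

By similar triangles: 20/(x+s) = 5/s
Solving: s = 5x/15
ds/dt = 5/15 · dx/dt = 1/3 · 4 = 4/3 ft/s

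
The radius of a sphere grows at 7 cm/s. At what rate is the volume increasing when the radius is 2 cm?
112π cm³/s

V = (4/3)πr³
dV/dt = dV/dr · dr/dt = 4πr² · 7
At r = 2: dV/dt = 112π cm³/s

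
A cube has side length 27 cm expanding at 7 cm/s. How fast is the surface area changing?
2268 cm²/s

A = 6s²
dA/dt = 12s · ds/dt = 12·27·7 = 2268 cm²/s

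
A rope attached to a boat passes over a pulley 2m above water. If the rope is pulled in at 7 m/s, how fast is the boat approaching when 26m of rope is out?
13√42/12 ≈ 7.021 m/s

rope² = x² + 2²
x = √(26² - 2²) = 4√42
dx/dt = (rope/x) · d(rope)/dt = (26/(4√42)) · (-7) = -13√42/12 m/s
The boat approaches at 13√42/12 ≈ 7.021 m/s.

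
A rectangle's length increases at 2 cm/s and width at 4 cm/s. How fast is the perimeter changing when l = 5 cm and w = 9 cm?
12 cm/s

P = 2(l + w)
dP/dt = 2(dl/dt + dw/dt) = 2(2 + 4) = 12 cm/s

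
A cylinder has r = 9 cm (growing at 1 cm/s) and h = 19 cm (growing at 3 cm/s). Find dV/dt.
585π cm³/s

V = πr²h
dV/dt = 2πrh·dr/dt + πr²·dh/dt
= 2π(9)(19)(1) + π(9)²(3)
= 585π cm³/s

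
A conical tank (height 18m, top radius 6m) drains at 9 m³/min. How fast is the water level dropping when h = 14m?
81/(196π) ≈ 0.1315 m/min

r/h = 6/18, so r = (1/3)h
V = (1/3)πr²h = (1/3)π((1/3)h)²h = (1/27)πh³
dV/dh = (1/9)πh²
dh/dt = (dV/dt)/(dV/dh) = -9/((1/9)π·14²) = -81/(196π) m/min
The level is dropping at 81/(196π) ≈ 0.1315 m/min.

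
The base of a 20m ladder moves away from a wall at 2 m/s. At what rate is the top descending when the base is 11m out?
22√31/93 ≈ 1.317 m/s

x² + y² = 20²
2x·dx/dt + 2y·dy/dt = 0
dy/dt = -x/y · dx/dt = -11/(3√31) · 2 = -22√31/93 m/s
The top is descending at 22√31/93 ≈ 1.317 m/s.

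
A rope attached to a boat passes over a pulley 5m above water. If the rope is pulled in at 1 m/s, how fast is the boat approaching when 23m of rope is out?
23√14/84 ≈ 1.025 m/s

rope² = x² + 5²
x = √(23² - 5²) = 6√14
dx/dt = (rope/x) · d(rope)/dt = (23/(6√14)) · (-1) = -23√14/84 m/s
The boat approaches at 23√14/84 ≈ 1.025 m/s.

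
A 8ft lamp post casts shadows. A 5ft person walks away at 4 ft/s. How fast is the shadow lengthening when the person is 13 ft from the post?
20/3 ft/s

By similar triangles: 8/(x+s) = 5/s
Solving: s = 5x/3
ds/dt = 5/3 · dx/dt = 5/3 · 4 = 20/3 ft/s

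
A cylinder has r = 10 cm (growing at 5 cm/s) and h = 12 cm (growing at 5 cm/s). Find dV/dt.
1700π cm³/s

V = πr²h
dV/dt = 2πrh·dr/dt + πr²·dh/dt
= 2π(10)(12)(5) + π(10)²(5)
= 1700π cm³/s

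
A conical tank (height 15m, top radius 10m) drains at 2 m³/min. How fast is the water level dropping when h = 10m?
9/(200π) ≈ 0.01432 m/min

r/h = 10/15, so r = (2/3)h
V = (1/3)πr²h = (1/3)π((2/3)h)²h = (4/27)πh³
dV/dh = (4/9)πh²
dh/dt = (dV/dt)/(dV/dh) = -2/((4/9)π·10²) = -9/(200π) m/min
The level is dropping at 9/(200π) ≈ 0.01432 m/min.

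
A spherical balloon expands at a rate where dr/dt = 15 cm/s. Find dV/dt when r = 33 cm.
65340π cm³/s

V = (4/3)πr³
dV/dt = dV/dr · dr/dt = 4πr² · 15
At r = 33: dV/dt = 65340π cm³/s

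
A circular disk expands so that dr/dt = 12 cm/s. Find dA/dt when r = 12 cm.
288π cm²/s

A = πr²
dA/dt = 2πr · dr/dt = 2π(12)(12) = 288π cm²/s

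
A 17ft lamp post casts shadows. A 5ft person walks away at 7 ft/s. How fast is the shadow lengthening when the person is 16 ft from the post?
35/12 ft/s

By similar triangles: 17/(x+s) = 5/s
Solving: s = 5x/12
ds/dt = 5/12 · dx/dt = 5/12 · 7 = 35/12 ft/s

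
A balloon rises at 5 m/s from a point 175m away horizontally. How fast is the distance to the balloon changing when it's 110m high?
110√1709/1709 ≈ 2.661 m/s

z² = 175² + y²
z = √(175² + 110²) = 5√1709
dz/dt = y/z · dy/dt = 110/(5√1709) · 5 = 110√1709/1709 ≈ 2.661 m/s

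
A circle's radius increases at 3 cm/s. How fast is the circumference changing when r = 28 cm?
6π cm/s

C = 2πr
dC/dt = 2π · dr/dt = 2π · 3 = 6π cm/s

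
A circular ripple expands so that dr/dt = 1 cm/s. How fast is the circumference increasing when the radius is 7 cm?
2π cm/s

C = 2πr
dC/dt = 2π · dr/dt = 2π · 1 = 2π cm/s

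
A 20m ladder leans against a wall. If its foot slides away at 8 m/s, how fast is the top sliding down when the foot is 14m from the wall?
56√51/51 ≈ 7.842 m/s

x² + y² = 20²
2x·dx/dt + 2y·dy/dt = 0
dy/dt = -x/y · dx/dt = -14/(2√51) · 8 = -56√51/51 m/s
The top is descending at 56√51/51 ≈ 7.842 m/s.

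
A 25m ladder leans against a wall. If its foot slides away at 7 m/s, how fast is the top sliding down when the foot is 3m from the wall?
3√154/44 ≈ 0.8461 m/s

x² + y² = 25²
2x·dx/dt + 2y·dy/dt = 0
dy/dt = -x/y · dx/dt = -3/(2√154) · 7 = -3√154/44 m/s
The top is descending at 3√154/44 ≈ 0.8461 m/s.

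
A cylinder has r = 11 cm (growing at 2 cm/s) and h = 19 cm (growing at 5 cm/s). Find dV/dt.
1441π cm³/s

V = πr²h
dV/dt = 2πrh·dr/dt + πr²·dh/dt
= 2π(11)(19)(2) + π(11)²(5)
= 1441π cm³/s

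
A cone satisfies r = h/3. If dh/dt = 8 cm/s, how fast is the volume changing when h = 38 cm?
11552π/9 cm³/s

V = (1/3)π(h/3)²h = πh³/27
dV/dt = πh²/9 · 8
At h = 38: dV/dt = 11552π/9 cm³/s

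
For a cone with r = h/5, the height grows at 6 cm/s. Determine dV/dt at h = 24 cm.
3456π/25 cm³/s

V = (1/3)π(h/5)²h = πh³/75
dV/dt = πh²/25 · 6
At h = 24: dV/dt = 3456π/25 cm³/s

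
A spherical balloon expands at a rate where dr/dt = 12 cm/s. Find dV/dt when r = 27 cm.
34992π cm³/s

V = (4/3)πr³
dV/dt = dV/dr · dr/dt = 4πr² · 12
At r = 27: dV/dt = 34992π cm³/s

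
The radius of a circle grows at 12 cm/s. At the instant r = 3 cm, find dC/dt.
24π cm/s

C = 2πr
dC/dt = 2π · dr/dt = 2π · 12 = 24π cm/s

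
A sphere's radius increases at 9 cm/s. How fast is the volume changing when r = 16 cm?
9216π cm³/s

V = (4/3)πr³
dV/dt = dV/dr · dr/dt = 4πr² · 9
At r = 16: dV/dt = 9216π cm³/s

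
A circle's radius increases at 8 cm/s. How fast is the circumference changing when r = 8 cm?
16π cm/s

C = 2πr
dC/dt = 2π · dr/dt = 2π · 8 = 16π cm/s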